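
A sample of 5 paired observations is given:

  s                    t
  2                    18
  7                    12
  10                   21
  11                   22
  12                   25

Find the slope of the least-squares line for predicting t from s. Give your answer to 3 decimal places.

0.748

n = 5, Σx = 42, Σy = 98, Σxy = 872, Σx² = 418
Sxx = Σx² − (Σx)²/n = 418 − 352.8 = 65.2
Sxy = Σxy − (Σx)(Σy)/n = 872 − 823.2 = 48.8
b = Sxy/Sxx = 48.8/65.2 = 0.748466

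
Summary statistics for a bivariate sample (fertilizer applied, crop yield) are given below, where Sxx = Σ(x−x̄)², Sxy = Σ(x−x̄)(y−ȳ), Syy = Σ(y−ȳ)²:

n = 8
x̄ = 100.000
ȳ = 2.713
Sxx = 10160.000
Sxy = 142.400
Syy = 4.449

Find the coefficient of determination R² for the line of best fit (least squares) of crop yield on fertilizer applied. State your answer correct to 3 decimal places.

R² = Sxy²/(Sxx·Syy) = (142.4)²/(10160·4.449) = 0.448605

0.449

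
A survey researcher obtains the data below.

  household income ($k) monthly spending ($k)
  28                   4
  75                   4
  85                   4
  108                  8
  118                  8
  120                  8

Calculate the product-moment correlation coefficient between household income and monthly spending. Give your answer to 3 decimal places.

0.826

n = 6, Σx = 534, Σy = 36, Σxy = 3520, Σx² = 53622, Σy² = 240
Sxx = Σx² − (Σx)²/n = 53622 − 47526 = 6096
Sxy = Σxy − (Σx)(Σy)/n = 3520 − 3204 = 316
Syy = Σy² − (Σy)²/n = 240 − 216 = 24
r = Sxy/√(Sxx·Syy) = 316/√(146304) = 316/382.497059 = 0.826150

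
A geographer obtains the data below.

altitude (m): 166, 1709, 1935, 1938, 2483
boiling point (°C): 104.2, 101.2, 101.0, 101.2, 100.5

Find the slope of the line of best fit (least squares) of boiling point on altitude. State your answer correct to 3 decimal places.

-0.002

n = 5, Σx = 8231, Σy = 508.1, Σxy = 831350.1, Σx² = 16613595
Sxx = Σx² − (Σx)²/n = 16613595 − 13549872.2 = 3063722.8
Sxy = Σxy − (Σx)(Σy)/n = 831350.1 − 836434.22 = -5084.12
b = Sxy/Sxx = -5084.12/3063722.8 = -0.001659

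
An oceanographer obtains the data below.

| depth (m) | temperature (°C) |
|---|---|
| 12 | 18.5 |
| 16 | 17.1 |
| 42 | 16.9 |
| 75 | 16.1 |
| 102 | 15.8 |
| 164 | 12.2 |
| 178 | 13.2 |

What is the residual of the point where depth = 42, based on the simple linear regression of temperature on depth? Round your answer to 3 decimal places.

n = 7, Σx = 589, Σy = 109.8, Σxy = 8374.9, Σx² = 76773
Sxx = Σx² − (Σx)²/n = 76773 − 49560.142857 = 27212.857143
Sxy = Σxy − (Σx)(Σy)/n = 8374.9 − 9238.885714 = -863.985714
b = Sxy/Sxx = -863.985714/27212.857143 = -0.031749
a = ȳ − b·x̄ = 15.685714 − (-0.031749)·84.142857 = 18.357180
ŷ(42) = 18.357180 + (-0.031749)·42 = 17.023715
residual = y − ŷ = 16.9 − 17.023715 = -0.123715

-0.124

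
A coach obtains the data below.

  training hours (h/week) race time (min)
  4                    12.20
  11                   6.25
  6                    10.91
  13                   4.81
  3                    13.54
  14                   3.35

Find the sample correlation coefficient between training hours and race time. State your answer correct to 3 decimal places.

n = 6, Σx = 51, Σy = 51.06, Σxy = 333.06, Σx² = 547, Σy² = 524.6208
Sxx = Σx² − (Σx)²/n = 547 − 433.5 = 113.5
Sxy = Σxy − (Σx)(Σy)/n = 333.06 − 434.01 = -100.95
Syy = Σy² − (Σy)²/n = 524.6208 − 434.5206 = 90.1002
r = Sxy/√(Sxx·Syy) = -100.95/√(10226.3727) = -100.95/101.125529 = -0.998264

-0.998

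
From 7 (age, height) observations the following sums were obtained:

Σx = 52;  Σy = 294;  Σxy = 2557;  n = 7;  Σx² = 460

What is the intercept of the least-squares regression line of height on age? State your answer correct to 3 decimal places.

4.411

Sxx = Σx² − (Σx)²/n = 460 − 386.285714 = 73.714286
Sxy = Σxy − (Σx)(Σy)/n = 2557 − 2184 = 373
b = Sxy/Sxx = 373/73.714286 = 5.060078
a = ȳ − b·x̄ = 42 − 5.060078·7.428571 = 4.410853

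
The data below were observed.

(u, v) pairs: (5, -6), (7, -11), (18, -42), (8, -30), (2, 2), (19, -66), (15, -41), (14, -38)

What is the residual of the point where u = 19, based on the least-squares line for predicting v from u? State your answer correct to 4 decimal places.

n = 8, Σx = 88, Σy = -232, Σxy = -3500, Σx² = 1248
Sxx = Σx² − (Σx)²/n = 1248 − 968 = 280
Sxy = Σxy − (Σx)(Σy)/n = -3500 − (-2552) = -948
b = Sxy/Sxx = -948/280 = -3.385714
a = ȳ − b·x̄ = -29 − (-3.385714)·11 = 8.242857
ŷ(19) = 8.242857 + (-3.385714)·19 = -56.085714
residual = y − ŷ = -66 − (-56.085714) = -9.914286

-9.9143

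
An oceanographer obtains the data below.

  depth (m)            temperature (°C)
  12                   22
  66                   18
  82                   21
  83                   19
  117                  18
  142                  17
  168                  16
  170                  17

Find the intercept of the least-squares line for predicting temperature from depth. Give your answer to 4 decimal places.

n = 8, Σx = 840, Σy = 148, Σxy = 14849, Σx² = 109090
Sxx = Σx² − (Σx)²/n = 109090 − 88200 = 20890
Sxy = Σxy − (Σx)(Σy)/n = 14849 − 15540 = -691
b = Sxy/Sxx = -691/20890 = -0.033078
a = ȳ − b·x̄ = 18.5 − (-0.033078)·105 = 21.973193

21.9732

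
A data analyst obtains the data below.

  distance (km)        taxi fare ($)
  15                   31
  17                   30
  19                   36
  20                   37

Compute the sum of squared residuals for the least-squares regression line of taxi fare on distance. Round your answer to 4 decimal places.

8.5085

n = 4, Σx = 71, Σy = 134, Σxy = 2399, Σx² = 1275, Σy² = 4526
Sxx = Σx² − (Σx)²/n = 1275 − 1260.25 = 14.75
Sxy = Σxy − (Σx)(Σy)/n = 2399 − 2378.5 = 20.5
Syy = Σy² − (Σy)²/n = 4526 − 4489 = 37
b = Sxy/Sxx = 20.5/14.75 = 1.389831
SSE = Syy − b·Sxy = 37 − 1.389831·20.5 = 8.508475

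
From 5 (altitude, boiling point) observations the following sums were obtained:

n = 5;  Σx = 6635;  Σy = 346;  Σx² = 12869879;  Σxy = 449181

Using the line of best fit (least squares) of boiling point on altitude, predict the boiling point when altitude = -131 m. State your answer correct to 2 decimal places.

Sxx = Σx² − (Σx)²/n = 12869879 − 8804645 = 4065234
Sxy = Σxy − (Σx)(Σy)/n = 449181 − 459142 = -9961
b = Sxy/Sxx = -9961/4065234 = -0.002450
a = ȳ − b·x̄ = 69.2 − (-0.002450)·1327 = 72.451534
ŷ(-131) = a + b·-131 = 72.451534 + (-0.002450)·(-131) = 72.772522

72.77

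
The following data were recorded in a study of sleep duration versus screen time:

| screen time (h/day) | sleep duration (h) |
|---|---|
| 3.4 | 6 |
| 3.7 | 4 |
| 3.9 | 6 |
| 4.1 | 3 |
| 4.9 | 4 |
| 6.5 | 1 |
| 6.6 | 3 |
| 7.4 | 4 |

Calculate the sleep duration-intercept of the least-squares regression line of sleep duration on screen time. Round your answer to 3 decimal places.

7.047

n = 8, Σx = 40.5, Σy = 31, Σxy = 146.4, Σx² = 221.85
Sxx = Σx² − (Σx)²/n = 221.85 − 205.03125 = 16.81875
Sxy = Σxy − (Σx)(Σy)/n = 146.4 − 156.9375 = -10.5375
b = Sxy/Sxx = -10.5375/16.81875 = -0.626533
a = ȳ − b·x̄ = 3.875 − (-0.626533)·5.0625 = 7.046823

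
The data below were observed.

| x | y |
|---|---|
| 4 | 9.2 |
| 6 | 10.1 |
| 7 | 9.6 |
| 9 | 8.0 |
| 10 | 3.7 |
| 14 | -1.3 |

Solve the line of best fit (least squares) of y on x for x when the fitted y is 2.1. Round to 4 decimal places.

12.1188

n = 6, Σx = 50, Σy = 39.3, Σxy = 255.4, Σx² = 478
Sxx = Σx² − (Σx)²/n = 478 − 416.666667 = 61.333333
Sxy = Σxy − (Σx)(Σy)/n = 255.4 − 327.5 = -72.1
b = Sxy/Sxx = -72.1/61.333333 = -1.175543
a = ȳ − b·x̄ = 6.55 − (-1.175543)·8.333333 = 16.346196
Set a + b·x = 2.1: x = (2.1 − 16.346196) / (-1.175543) = 12.118816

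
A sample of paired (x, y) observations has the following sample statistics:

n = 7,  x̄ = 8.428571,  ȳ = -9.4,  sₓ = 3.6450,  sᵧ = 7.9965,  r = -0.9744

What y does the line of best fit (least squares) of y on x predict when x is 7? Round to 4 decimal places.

b = r · sᵧ/sₓ = -0.9744 · 7.9965/3.645 = -2.137665
a = ȳ − b·x̄ = -9.4 − (-2.137665)·8.428571 = 8.617463
ŷ(7) = a + b·7 = 8.617463 + (-2.137665)·7 = -6.346194

-6.3462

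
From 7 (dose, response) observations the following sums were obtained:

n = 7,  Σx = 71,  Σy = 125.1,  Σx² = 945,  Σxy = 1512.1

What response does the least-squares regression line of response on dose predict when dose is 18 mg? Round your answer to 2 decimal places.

26.37

Sxx = Σx² − (Σx)²/n = 945 − 720.142857 = 224.857143
Sxy = Σxy − (Σx)(Σy)/n = 1512.1 − 1268.871429 = 243.228571
b = Sxy/Sxx = 243.228571/224.857143 = 1.081703
a = ȳ − b·x̄ = 17.871429 − 1.081703·10.142857 = 6.899873
ŷ(18) = a + b·18 = 6.899873 + 1.081703·18 = 26.370521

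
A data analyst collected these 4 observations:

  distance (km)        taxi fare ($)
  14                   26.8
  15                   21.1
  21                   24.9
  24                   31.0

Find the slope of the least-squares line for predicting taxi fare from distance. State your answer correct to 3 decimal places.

n = 4, Σx = 74, Σy = 103.8, Σxy = 1958.6, Σx² = 1438
Sxx = Σx² − (Σx)²/n = 1438 − 1369 = 69
Sxy = Σxy − (Σx)(Σy)/n = 1958.6 − 1920.3 = 38.3
b = Sxy/Sxx = 38.3/69 = 0.555072

0.555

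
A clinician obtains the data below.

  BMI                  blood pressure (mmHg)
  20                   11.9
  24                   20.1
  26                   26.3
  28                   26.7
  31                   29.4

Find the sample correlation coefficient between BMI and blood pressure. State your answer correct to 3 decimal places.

n = 5, Σx = 129, Σy = 114.4, Σxy = 3063.2, Σx² = 3397, Σy² = 2814.56
Sxx = Σx² − (Σx)²/n = 3397 − 3328.2 = 68.8
Sxy = Σxy − (Σx)(Σy)/n = 3063.2 − 2951.52 = 111.68
Syy = Σy² − (Σy)²/n = 2814.56 − 2617.472 = 197.088
r = Sxy/√(Sxx·Syy) = 111.68/√(13559.6544) = 111.68/116.445929 = 0.959072

0.959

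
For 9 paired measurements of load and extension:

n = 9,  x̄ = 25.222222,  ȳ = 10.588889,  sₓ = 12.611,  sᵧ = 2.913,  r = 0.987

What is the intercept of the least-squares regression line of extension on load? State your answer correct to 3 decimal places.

4.839

b = r · sᵧ/sₓ = 0.987 · 2.913/12.611 = 0.227986
a = ȳ − b·x̄ = 10.588889 − 0.227986·25.222222 = 4.838576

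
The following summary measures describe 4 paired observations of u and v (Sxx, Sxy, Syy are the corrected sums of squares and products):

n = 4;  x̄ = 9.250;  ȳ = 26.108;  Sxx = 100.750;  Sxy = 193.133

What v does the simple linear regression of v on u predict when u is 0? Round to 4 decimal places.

b = Sxy/Sxx = 193.133/100.75 = 1.916953
a = ȳ − b·x̄ = 26.108 − 1.916953·9.25 = 8.376186
ŷ(0) = a + b·0 = 8.376186 + 1.916953·0 = 8.376186

8.3762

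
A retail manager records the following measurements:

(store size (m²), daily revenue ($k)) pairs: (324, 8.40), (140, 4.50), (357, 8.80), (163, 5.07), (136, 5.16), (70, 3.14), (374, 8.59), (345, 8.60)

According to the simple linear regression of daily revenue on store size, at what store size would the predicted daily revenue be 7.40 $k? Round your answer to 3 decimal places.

285.488

n = 8, Σx = 1909, Σy = 52.26, Σxy = 14420.83, Σx² = 560891
Sxx = Σx² − (Σx)²/n = 560891 − 455535.125 = 105355.875
Sxy = Σxy − (Σx)(Σy)/n = 14420.83 − 12470.5425 = 1950.2875
b = Sxy/Sxx = 1950.2875/105355.875 = 0.018511
a = ȳ − b·x̄ = 6.5325 − 0.018511·238.625 = 2.115211
Set a + b·x = 7.40: x = (7.40 − 2.115211) / 0.018511 = 285.487948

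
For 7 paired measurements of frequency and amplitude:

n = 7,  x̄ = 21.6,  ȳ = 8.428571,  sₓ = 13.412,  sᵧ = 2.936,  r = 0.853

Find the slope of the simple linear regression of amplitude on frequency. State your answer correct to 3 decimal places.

0.187

b = r · sᵧ/sₓ = 0.853 · 2.936/13.412 = 0.186729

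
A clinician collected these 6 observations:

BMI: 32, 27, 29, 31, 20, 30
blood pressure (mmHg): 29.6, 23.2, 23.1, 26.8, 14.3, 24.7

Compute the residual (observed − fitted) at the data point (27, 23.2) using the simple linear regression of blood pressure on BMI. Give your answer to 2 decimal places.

n = 6, Σx = 169, Σy = 141.7, Σxy = 4101.3, Σx² = 4855
Sxx = Σx² − (Σx)²/n = 4855 − 4760.166667 = 94.833333
Sxy = Σxy − (Σx)(Σy)/n = 4101.3 − 3991.216667 = 110.083333
b = Sxy/Sxx = 110.083333/94.833333 = 1.160808
a = ȳ − b·x̄ = 23.616667 − 1.160808·28.166667 = -9.079438
ŷ(27) = -9.079438 + 1.160808·27 = 22.262390
residual = y − ŷ = 23.2 − 22.262390 = 0.937610

0.94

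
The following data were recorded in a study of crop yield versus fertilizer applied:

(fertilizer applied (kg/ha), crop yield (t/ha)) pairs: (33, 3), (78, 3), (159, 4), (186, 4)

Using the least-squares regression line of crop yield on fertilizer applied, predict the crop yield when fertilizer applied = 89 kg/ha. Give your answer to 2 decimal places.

3.31

n = 4, Σx = 456, Σy = 14, Σxy = 1713, Σx² = 67050
Sxx = Σx² − (Σx)²/n = 67050 − 51984 = 15066
Sxy = Σxy − (Σx)(Σy)/n = 1713 − 1596 = 117
b = Sxy/Sxx = 117/15066 = 0.007766
a = ȳ − b·x̄ = 3.5 − 0.007766·114 = 2.614695
ŷ(89) = a + b·89 = 2.614695 + 0.007766·89 = 3.305854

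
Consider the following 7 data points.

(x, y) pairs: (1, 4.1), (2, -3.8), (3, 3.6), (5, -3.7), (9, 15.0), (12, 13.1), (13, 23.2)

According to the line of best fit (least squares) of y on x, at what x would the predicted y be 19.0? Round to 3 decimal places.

13.081

n = 7, Σx = 45, Σy = 51.5, Σxy = 582.6, Σx² = 433
Sxx = Σx² − (Σx)²/n = 433 − 289.285714 = 143.714286
Sxy = Σxy − (Σx)(Σy)/n = 582.6 − 331.071429 = 251.528571
b = Sxy/Sxx = 251.528571/143.714286 = 1.750199
a = ȳ − b·x̄ = 7.357143 − 1.750199·6.428571 = -3.894135
Set a + b·x = 19.0: x = (19.0 − (-3.894135)) / 1.750199 = 13.080877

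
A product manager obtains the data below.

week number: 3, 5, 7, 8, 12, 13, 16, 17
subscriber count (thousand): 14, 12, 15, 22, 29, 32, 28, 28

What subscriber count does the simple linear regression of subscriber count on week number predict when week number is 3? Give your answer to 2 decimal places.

12.92

n = 8, Σx = 81, Σy = 180, Σxy = 2071, Σx² = 1005
Sxx = Σx² − (Σx)²/n = 1005 − 820.125 = 184.875
Sxy = Σxy − (Σx)(Σy)/n = 2071 − 1822.5 = 248.5
b = Sxy/Sxx = 248.5/184.875 = 1.344151
a = ȳ − b·x̄ = 22.5 − 1.344151·10.125 = 8.890467
ŷ(3) = a + b·3 = 8.890467 + 1.344151·3 = 12.922921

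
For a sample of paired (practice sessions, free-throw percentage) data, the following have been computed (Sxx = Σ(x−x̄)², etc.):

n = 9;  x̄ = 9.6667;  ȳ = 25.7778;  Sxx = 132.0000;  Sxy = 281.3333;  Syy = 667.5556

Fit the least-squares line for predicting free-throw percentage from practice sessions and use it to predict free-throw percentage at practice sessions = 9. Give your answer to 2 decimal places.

b = Sxy/Sxx = 281.3333/132 = 2.131313
a = ȳ − b·x̄ = 25.7778 − 2.131313·9.6667 = 5.175038
ŷ(9) = a + b·9 = 5.175038 + 2.131313·9 = 24.356854

24.36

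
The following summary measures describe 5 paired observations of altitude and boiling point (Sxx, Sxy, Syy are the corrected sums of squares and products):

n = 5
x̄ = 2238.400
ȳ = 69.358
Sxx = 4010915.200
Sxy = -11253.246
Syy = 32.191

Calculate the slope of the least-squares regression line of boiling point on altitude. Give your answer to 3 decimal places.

-0.003

b = Sxy/Sxx = -11253.246/4010915.2 = -0.002806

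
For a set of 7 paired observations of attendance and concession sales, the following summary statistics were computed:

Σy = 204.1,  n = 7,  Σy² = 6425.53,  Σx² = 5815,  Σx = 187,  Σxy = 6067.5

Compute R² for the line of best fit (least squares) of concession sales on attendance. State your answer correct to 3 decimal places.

Sxx = Σx² − (Σx)²/n = 5815 − 4995.571429 = 819.428571
Sxy = Σxy − (Σx)(Σy)/n = 6067.5 − 5452.385714 = 615.114286
Syy = Σy² − (Σy)²/n = 6425.53 − 5950.972857 = 474.557143
R² = Sxy²/(Sxx·Syy) = (615.114286)²/(819.428571·474.557143) = 0.972998

0.973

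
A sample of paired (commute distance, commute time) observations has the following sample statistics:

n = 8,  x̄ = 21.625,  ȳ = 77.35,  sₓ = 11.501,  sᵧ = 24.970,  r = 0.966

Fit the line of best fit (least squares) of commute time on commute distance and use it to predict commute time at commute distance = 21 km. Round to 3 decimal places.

b = r · sᵧ/sₓ = 0.966 · 24.97/11.501 = 2.097298
a = ȳ − b·x̄ = 77.35 − 2.097298·21.625 = 31.995939
ŷ(21) = a + b·21 = 31.995939 + 2.097298·21 = 76.039189

76.039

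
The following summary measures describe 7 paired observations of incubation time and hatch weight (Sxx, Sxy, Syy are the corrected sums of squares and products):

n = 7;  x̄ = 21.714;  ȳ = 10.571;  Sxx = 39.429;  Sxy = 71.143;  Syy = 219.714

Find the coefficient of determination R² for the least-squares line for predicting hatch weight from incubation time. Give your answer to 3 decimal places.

R² = Sxy²/(Sxx·Syy) = (71.143)²/(39.429·219.714) = 0.584239

0.584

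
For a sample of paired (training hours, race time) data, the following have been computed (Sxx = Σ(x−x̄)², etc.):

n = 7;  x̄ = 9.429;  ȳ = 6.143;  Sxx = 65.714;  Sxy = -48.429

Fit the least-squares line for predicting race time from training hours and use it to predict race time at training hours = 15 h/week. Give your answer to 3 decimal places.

b = Sxy/Sxx = -48.429/65.714 = -0.736966
a = ȳ − b·x̄ = 6.143 − (-0.736966)·9.429 = 13.091855
ŷ(15) = a + b·15 = 13.091855 + (-0.736966)·15 = 2.037361

2.037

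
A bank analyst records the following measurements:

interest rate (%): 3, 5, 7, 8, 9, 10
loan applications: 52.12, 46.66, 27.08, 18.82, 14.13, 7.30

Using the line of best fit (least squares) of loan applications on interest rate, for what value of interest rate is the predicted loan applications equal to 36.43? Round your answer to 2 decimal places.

n = 6, Σx = 42, Σy = 166.11, Σxy = 929.95, Σx² = 328
Sxx = Σx² − (Σx)²/n = 328 − 294 = 34
Sxy = Σxy − (Σx)(Σy)/n = 929.95 − 1162.77 = -232.82
b = Sxy/Sxx = -232.82/34 = -6.847647
a = ȳ − b·x̄ = 27.685 − (-6.847647)·7 = 75.618529
Set a + b·x = 36.43: x = (36.43 − 75.618529) / (-6.847647) = 5.722919

5.72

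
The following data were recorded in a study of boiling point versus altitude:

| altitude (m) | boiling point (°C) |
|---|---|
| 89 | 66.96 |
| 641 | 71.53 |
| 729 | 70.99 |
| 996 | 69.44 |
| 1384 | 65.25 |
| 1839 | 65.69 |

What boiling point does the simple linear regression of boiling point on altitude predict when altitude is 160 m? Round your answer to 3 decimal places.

70.008

n = 6, Σx = 5678, Σy = 409.86, Σxy = 383834.03, Σx² = 7239636
Sxx = Σx² − (Σx)²/n = 7239636 − 5373280.666667 = 1866355.333333
Sxy = Σxy − (Σx)(Σy)/n = 383834.03 − 387864.18 = -4030.15
b = Sxy/Sxx = -4030.15/1866355.333333 = -0.002159
a = ȳ − b·x̄ = 68.31 − (-0.002159)·946.333333 = 70.353483
ŷ(160) = a + b·160 = 70.353483 + (-0.002159)·160 = 70.007984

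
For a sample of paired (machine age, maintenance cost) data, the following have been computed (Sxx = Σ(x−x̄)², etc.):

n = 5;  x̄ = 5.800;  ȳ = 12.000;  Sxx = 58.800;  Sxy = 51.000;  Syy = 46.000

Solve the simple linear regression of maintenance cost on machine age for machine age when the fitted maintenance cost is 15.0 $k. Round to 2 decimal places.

9.26

b = Sxy/Sxx = 51/58.8 = 0.867347
a = ȳ − b·x̄ = 12 − 0.867347·5.8 = 6.969388
Set a + b·x = 15.0: x = (15.0 − 6.969388) / 0.867347 = 9.258824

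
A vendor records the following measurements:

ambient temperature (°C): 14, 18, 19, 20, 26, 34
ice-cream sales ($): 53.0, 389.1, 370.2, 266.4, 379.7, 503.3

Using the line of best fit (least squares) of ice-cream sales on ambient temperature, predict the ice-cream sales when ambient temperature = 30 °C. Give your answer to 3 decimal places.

n = 6, Σx = 131, Σy = 1961.7, Σxy = 47092, Σx² = 3113
Sxx = Σx² − (Σx)²/n = 3113 − 2860.166667 = 252.833333
Sxy = Σxy − (Σx)(Σy)/n = 47092 − 42830.45 = 4261.55
b = Sxy/Sxx = 4261.55/252.833333 = 16.855175
a = ȳ − b·x̄ = 326.95 − 16.855175·21.833333 = -41.054647
ŷ(30) = a + b·30 = -41.054647 + 16.855175·30 = 464.600593

464.601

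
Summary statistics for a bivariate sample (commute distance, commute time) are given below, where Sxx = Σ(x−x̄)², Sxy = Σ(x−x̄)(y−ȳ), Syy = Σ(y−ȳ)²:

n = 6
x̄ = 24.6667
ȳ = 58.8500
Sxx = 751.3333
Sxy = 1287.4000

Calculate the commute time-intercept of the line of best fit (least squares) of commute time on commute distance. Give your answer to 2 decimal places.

16.58

b = Sxy/Sxx = 1287.4/751.3333 = 1.713487
a = ȳ − b·x̄ = 58.85 − 1.713487·24.6667 = 16.583925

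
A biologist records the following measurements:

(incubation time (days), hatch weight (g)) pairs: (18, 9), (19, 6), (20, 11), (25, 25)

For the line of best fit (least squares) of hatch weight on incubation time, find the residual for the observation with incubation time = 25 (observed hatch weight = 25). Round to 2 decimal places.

0.53

n = 4, Σx = 82, Σy = 51, Σxy = 1121, Σx² = 1710
Sxx = Σx² − (Σx)²/n = 1710 − 1681 = 29
Sxy = Σxy − (Σx)(Σy)/n = 1121 − 1045.5 = 75.5
b = Sxy/Sxx = 75.5/29 = 2.603448
a = ȳ − b·x̄ = 12.75 − 2.603448·20.5 = -40.620690
ŷ(25) = -40.620690 + 2.603448·25 = 24.465517
residual = y − ŷ = 25 − 24.465517 = 0.534483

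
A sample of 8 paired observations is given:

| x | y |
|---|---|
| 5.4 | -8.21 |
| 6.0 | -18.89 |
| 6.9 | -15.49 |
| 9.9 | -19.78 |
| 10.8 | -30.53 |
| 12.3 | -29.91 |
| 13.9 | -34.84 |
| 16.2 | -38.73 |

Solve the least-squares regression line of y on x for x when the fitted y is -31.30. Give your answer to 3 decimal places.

12.814

n = 8, Σx = 81.4, Σy = -196.38, Σxy = -2269.696, Σx² = 934.36
Sxx = Σx² − (Σx)²/n = 934.36 − 828.245 = 106.115
Sxy = Σxy − (Σx)(Σy)/n = -2269.696 − (-1998.1665) = -271.5295
b = Sxy/Sxx = -271.5295/106.115 = -2.558823
a = ȳ − b·x̄ = -24.5475 − (-2.558823)·10.175 = 1.488524
Set a + b·x = -31.30: x = (-31.30 − 1.488524) / (-2.558823) = 12.813909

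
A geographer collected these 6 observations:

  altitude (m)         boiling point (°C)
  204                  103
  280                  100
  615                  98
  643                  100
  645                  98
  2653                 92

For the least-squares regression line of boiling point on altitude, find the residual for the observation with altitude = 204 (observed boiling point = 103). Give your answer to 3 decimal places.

2.103

n = 6, Σx = 5040, Σy = 591, Σxy = 480868, Σx² = 8366124
Sxx = Σx² − (Σx)²/n = 8366124 − 4233600 = 4132524
Sxy = Σxy − (Σx)(Σy)/n = 480868 − 496440 = -15572
b = Sxy/Sxx = -15572/4132524 = -0.003768
a = ȳ − b·x̄ = 98.5 − (-0.003768)·840 = 101.665252
ŷ(204) = 101.665252 + (-0.003768)·204 = 100.896548
residual = y − ŷ = 103 − 100.896548 = 2.103452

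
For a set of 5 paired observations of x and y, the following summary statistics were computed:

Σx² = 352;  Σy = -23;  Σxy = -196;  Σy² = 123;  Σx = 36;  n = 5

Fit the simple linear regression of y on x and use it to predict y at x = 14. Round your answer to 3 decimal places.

Sxx = Σx² − (Σx)²/n = 352 − 259.2 = 92.8
Sxy = Σxy − (Σx)(Σy)/n = -196 − (-165.6) = -30.4
b = Sxy/Sxx = -30.4/92.8 = -0.327586
a = ȳ − b·x̄ = -4.6 − (-0.327586)·7.2 = -2.241379
ŷ(14) = a + b·14 = -2.241379 + (-0.327586)·14 = -6.827586

-6.828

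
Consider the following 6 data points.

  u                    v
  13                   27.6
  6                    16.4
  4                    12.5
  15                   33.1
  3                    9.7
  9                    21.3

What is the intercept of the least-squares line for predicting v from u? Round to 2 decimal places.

n = 6, Σx = 50, Σy = 120.6, Σxy = 1224.5, Σx² = 536
Sxx = Σx² − (Σx)²/n = 536 − 416.666667 = 119.333333
Sxy = Σxy − (Σx)(Σy)/n = 1224.5 − 1005 = 219.5
b = Sxy/Sxx = 219.5/119.333333 = 1.839385
a = ȳ − b·x̄ = 20.1 − 1.839385·8.333333 = 4.771788

4.77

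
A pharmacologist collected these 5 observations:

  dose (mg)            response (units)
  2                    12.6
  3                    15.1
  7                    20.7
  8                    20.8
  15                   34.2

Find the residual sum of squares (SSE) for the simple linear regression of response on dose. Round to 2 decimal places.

n = 5, Σx = 35, Σy = 103.4, Σxy = 894.8, Σx² = 351, Σy² = 2417.54
Sxx = Σx² − (Σx)²/n = 351 − 245 = 106
Sxy = Σxy − (Σx)(Σy)/n = 894.8 − 723.8 = 171
Syy = Σy² − (Σy)²/n = 2417.54 − 2138.312 = 279.228
b = Sxy/Sxx = 171/106 = 1.613208
SSE = Syy − b·Sxy = 279.228 − 1.613208·171 = 3.369509

3.37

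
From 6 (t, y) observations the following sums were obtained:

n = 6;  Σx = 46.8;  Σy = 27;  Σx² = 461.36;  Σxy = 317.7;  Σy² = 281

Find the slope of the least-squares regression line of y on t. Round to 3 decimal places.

1.112

Sxx = Σx² − (Σx)²/n = 461.36 − 365.04 = 96.32
Sxy = Σxy − (Σx)(Σy)/n = 317.7 − 210.6 = 107.1
b = Sxy/Sxx = 107.1/96.32 = 1.111919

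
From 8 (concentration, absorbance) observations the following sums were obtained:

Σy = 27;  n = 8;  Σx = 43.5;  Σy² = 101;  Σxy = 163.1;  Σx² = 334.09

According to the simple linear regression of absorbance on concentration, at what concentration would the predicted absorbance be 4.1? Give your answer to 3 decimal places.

9.780

Sxx = Σx² − (Σx)²/n = 334.09 − 236.53125 = 97.55875
Sxy = Σxy − (Σx)(Σy)/n = 163.1 − 146.8125 = 16.2875
b = Sxy/Sxx = 16.2875/97.55875 = 0.166951
a = ȳ − b·x̄ = 3.375 − 0.166951·5.4375 = 2.467206
Set a + b·x = 4.1: x = (4.1 − 2.467206) / 0.166951 = 9.780100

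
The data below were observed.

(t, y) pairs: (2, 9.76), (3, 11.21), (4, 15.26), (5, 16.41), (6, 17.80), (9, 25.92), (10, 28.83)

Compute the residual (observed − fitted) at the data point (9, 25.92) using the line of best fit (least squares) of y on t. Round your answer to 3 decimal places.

n = 7, Σx = 39, Σy = 125.19, Σxy = 824.62, Σx² = 271
Sxx = Σx² − (Σx)²/n = 271 − 217.285714 = 53.714286
Sxy = Σxy − (Σx)(Σy)/n = 824.62 − 697.487143 = 127.132857
b = Sxy/Sxx = 127.132857/53.714286 = 2.366835
a = ȳ − b·x̄ = 17.884286 − 2.366835·5.571429 = 4.697633
ŷ(9) = 4.697633 + 2.366835·9 = 25.999149
residual = y − ŷ = 25.92 − 25.999149 = -0.079149

-0.079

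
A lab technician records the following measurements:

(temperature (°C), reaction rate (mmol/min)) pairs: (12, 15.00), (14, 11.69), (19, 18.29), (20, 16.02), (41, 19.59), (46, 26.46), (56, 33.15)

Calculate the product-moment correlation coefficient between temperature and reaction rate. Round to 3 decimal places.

0.927

n = 7, Σx = 208, Σy = 140.2, Σxy = 4888.32, Σx² = 8034, Σy² = 3135.6428
Sxx = Σx² − (Σx)²/n = 8034 − 6180.571429 = 1853.428571
Sxy = Σxy − (Σx)(Σy)/n = 4888.32 − 4165.942857 = 722.377143
Syy = Σy² − (Σy)²/n = 3135.6428 − 2808.005714 = 327.637086
r = Sxy/√(Sxx·Syy) = 722.377143/√(607251.935722) = 722.377143/779.263714 = 0.927000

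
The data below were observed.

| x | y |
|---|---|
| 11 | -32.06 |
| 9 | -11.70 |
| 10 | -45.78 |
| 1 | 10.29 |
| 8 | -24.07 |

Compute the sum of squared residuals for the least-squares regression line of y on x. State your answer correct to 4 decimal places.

451.8331

n = 5, Σx = 39, Σy = -103.32, Σxy = -1098.03, Σx² = 367, Σy² = 3945.791
Sxx = Σx² − (Σx)²/n = 367 − 304.2 = 62.8
Sxy = Σxy − (Σx)(Σy)/n = -1098.03 − (-805.896) = -292.134
Syy = Σy² − (Σy)²/n = 3945.791 − 2135.00448 = 1810.78652
b = Sxy/Sxx = -292.134/62.8 = -4.651815
SSE = Syy − b·Sxy = 1810.78652 − (-4.651815)·(-292.134) = 451.833113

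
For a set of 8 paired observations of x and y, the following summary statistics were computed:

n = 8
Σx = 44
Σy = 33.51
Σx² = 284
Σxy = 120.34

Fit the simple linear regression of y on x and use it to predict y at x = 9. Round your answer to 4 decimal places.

-1.1417

Sxx = Σx² − (Σx)²/n = 284 − 242 = 42
Sxy = Σxy − (Σx)(Σy)/n = 120.34 − 184.305 = -63.965
b = Sxy/Sxx = -63.965/42 = -1.522976
a = ȳ − b·x̄ = 4.18875 − (-1.522976)·5.5 = 12.565119
ŷ(9) = a + b·9 = 12.565119 + (-1.522976)·9 = -1.141667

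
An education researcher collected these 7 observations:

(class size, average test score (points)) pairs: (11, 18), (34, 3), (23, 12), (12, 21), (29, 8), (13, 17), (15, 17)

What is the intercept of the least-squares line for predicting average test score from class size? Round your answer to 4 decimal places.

n = 7, Σx = 137, Σy = 96, Σxy = 1536, Σx² = 3185
Sxx = Σx² − (Σx)²/n = 3185 − 2681.285714 = 503.714286
Sxy = Σxy − (Σx)(Σy)/n = 1536 − 1878.857143 = -342.857143
b = Sxy/Sxx = -342.857143/503.714286 = -0.680658
a = ȳ − b·x̄ = 13.714286 − (-0.680658)·19.571429 = 27.035735

27.0357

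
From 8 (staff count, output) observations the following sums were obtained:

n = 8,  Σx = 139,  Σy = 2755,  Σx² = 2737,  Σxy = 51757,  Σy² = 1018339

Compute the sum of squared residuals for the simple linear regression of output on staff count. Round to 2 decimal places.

22600.71

Sxx = Σx² − (Σx)²/n = 2737 − 2415.125 = 321.875
Sxy = Σxy − (Σx)(Σy)/n = 51757 − 47868.125 = 3888.875
Syy = Σy² − (Σy)²/n = 1018339 − 948753.125 = 69585.875
b = Sxy/Sxx = 3888.875/321.875 = 12.081942
SSE = Syy − b·Sxy = 69585.875 − 12.081942·3888.875 = 22600.713786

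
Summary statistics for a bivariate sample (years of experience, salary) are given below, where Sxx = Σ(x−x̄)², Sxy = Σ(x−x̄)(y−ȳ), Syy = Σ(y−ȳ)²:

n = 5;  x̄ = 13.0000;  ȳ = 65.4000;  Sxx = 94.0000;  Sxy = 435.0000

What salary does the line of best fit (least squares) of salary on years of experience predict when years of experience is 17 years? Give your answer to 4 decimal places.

83.9106

b = Sxy/Sxx = 435/94 = 4.627660
a = ȳ − b·x̄ = 65.4 − 4.627660·13 = 5.240426
ŷ(17) = a + b·17 = 5.240426 + 4.627660·17 = 83.910638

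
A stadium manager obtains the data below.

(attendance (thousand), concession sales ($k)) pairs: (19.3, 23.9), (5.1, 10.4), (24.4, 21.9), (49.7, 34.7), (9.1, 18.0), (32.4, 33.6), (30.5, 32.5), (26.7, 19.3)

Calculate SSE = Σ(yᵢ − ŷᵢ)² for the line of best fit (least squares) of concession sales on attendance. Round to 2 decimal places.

n = 8, Σx = 197.2, Σy = 194.3, Σxy = 5532.26, Σx² = 6239.66, Σy² = 5244.77
Sxx = Σx² − (Σx)²/n = 6239.66 − 4860.98 = 1378.68
Sxy = Σxy − (Σx)(Σy)/n = 5532.26 − 4789.495 = 742.765
Syy = Σy² − (Σy)²/n = 5244.77 − 4719.06125 = 525.70875
b = Sxy/Sxx = 742.765/1378.68 = 0.538751
SSE = Syy − b·Sxy = 525.70875 − 0.538751·742.765 = 125.543487

125.54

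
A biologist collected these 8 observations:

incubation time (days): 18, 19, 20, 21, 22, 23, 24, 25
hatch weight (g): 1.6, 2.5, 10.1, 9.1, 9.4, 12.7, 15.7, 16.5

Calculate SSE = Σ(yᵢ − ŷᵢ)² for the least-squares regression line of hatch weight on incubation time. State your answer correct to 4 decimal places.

19.8562

n = 8, Σx = 172, Σy = 77.6, Σxy = 1757.6, Σx² = 3740, Σy² = 962.02
Sxx = Σx² − (Σx)²/n = 3740 − 3698 = 42
Sxy = Σxy − (Σx)(Σy)/n = 1757.6 − 1668.4 = 89.2
Syy = Σy² − (Σy)²/n = 962.02 − 752.72 = 209.3
b = Sxy/Sxx = 89.2/42 = 2.123810
SSE = Syy − b·Sxy = 209.3 − 2.123810·89.2 = 19.856190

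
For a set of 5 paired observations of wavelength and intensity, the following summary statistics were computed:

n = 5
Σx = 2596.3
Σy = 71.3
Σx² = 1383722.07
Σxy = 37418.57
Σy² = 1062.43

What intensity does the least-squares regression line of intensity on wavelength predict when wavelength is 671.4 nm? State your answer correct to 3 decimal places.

Sxx = Σx² − (Σx)²/n = 1383722.07 − 1348154.738 = 35567.332
Sxy = Σxy − (Σx)(Σy)/n = 37418.57 − 37023.238 = 395.332
b = Sxy/Sxx = 395.332/35567.332 = 0.011115
a = ȳ − b·x̄ = 14.26 − 0.011115·519.26 = 8.488409
ŷ(671.4) = a + b·671.4 = 8.488409 + 0.011115·671.4 = 15.951041

15.951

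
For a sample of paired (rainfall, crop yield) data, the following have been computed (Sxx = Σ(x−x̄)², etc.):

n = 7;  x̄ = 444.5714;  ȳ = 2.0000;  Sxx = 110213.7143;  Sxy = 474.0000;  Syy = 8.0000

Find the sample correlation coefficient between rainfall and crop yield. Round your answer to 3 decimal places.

0.505

r = Sxy/√(Sxx·Syy) = 474/√(881709.7144) = 474/938.993991 = 0.504796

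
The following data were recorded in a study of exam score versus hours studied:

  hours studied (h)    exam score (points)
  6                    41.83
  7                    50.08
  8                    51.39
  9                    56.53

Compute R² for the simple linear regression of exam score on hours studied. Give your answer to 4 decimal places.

n = 4, Σx = 30, Σy = 199.83, Σxy = 1521.43, Σx² = 230, Σy² = 10094.3283
Sxx = Σx² − (Σx)²/n = 230 − 225 = 5
Sxy = Σxy − (Σx)(Σy)/n = 1521.43 − 1498.725 = 22.705
Syy = Σy² − (Σy)²/n = 10094.3283 − 9983.007225 = 111.321075
R² = Sxy²/(Sxx·Syy) = (22.705)²/(5·111.321075) = 0.926180

0.9262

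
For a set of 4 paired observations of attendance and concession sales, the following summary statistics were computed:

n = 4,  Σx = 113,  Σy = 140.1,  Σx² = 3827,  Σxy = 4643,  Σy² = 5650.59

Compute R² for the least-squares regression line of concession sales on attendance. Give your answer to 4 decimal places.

0.9946

Sxx = Σx² − (Σx)²/n = 3827 − 3192.25 = 634.75
Sxy = Σxy − (Σx)(Σy)/n = 4643 − 3957.825 = 685.175
Syy = Σy² − (Σy)²/n = 5650.59 − 4907.0025 = 743.5875
R² = Sxy²/(Sxx·Syy) = (685.175)²/(634.75·743.5875) = 0.994645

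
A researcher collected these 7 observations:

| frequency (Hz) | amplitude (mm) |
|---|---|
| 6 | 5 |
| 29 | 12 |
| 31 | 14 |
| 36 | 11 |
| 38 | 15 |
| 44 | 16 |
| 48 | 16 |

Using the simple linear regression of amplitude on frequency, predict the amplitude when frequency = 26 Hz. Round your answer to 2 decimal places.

n = 7, Σx = 232, Σy = 89, Σxy = 3250, Σx² = 8818
Sxx = Σx² − (Σx)²/n = 8818 − 7689.142857 = 1128.857143
Sxy = Σxy − (Σx)(Σy)/n = 3250 − 2949.714286 = 300.285714
b = Sxy/Sxx = 300.285714/1128.857143 = 0.266009
a = ȳ − b·x̄ = 12.714286 − 0.266009·33.142857 = 3.898001
ŷ(26) = a + b·26 = 3.898001 + 0.266009·26 = 10.814224

10.81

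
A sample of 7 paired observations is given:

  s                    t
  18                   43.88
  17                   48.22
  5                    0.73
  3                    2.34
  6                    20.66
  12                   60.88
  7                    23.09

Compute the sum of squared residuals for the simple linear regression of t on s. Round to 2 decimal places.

974.83

n = 7, Σx = 68, Σy = 199.8, Σxy = 2636.4, Σx² = 876, Σy² = 8922.9894
Sxx = Σx² − (Σx)²/n = 876 − 660.571429 = 215.428571
Sxy = Σxy − (Σx)(Σy)/n = 2636.4 − 1940.914286 = 695.485714
Syy = Σy² − (Σy)²/n = 8922.9894 − 5702.862857 = 3220.126543
b = Sxy/Sxx = 695.485714/215.428571 = 3.228382
SSE = Syy − b·Sxy = 3220.126543 − 3.228382·695.485714 = 974.833007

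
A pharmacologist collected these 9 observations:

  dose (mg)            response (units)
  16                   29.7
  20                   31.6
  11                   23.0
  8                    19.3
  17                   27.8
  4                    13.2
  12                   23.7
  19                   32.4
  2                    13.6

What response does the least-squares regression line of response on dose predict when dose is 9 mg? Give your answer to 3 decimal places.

20.357

n = 9, Σx = 109, Σy = 214.3, Σxy = 2967.2, Σx² = 1655
Sxx = Σx² − (Σx)²/n = 1655 − 1320.111111 = 334.888889
Sxy = Σxy − (Σx)(Σy)/n = 2967.2 − 2595.411111 = 371.788889
b = Sxy/Sxx = 371.788889/334.888889 = 1.110186
a = ȳ − b·x̄ = 23.811111 − 1.110186·12.111111 = 10.365528
ŷ(9) = a + b·9 = 10.365528 + 1.110186·9 = 20.357200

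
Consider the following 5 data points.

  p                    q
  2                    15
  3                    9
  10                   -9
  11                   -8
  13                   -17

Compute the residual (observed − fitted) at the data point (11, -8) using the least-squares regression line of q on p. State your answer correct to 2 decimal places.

n = 5, Σx = 39, Σy = -10, Σxy = -342, Σx² = 403
Sxx = Σx² − (Σx)²/n = 403 − 304.2 = 98.8
Sxy = Σxy − (Σx)(Σy)/n = -342 − (-78) = -264
b = Sxy/Sxx = -264/98.8 = -2.672065
a = ȳ − b·x̄ = -2 − (-2.672065)·7.8 = 18.842105
ŷ(11) = 18.842105 + (-2.672065)·11 = -10.550607
residual = y − ŷ = -8 − (-10.550607) = 2.550607

2.55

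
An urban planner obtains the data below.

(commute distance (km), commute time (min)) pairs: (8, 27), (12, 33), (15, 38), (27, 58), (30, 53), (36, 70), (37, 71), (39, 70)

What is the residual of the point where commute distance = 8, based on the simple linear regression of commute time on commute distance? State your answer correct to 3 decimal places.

-0.321

n = 8, Σx = 204, Σy = 420, Σxy = 12215, Σx² = 6248
Sxx = Σx² − (Σx)²/n = 6248 − 5202 = 1046
Sxy = Σxy − (Σx)(Σy)/n = 12215 − 10710 = 1505
b = Sxy/Sxx = 1505/1046 = 1.438815
a = ȳ − b·x̄ = 52.5 − 1.438815·25.5 = 15.810229
ŷ(8) = 15.810229 + 1.438815·8 = 27.320746
residual = y − ŷ = 27 − 27.320746 = -0.320746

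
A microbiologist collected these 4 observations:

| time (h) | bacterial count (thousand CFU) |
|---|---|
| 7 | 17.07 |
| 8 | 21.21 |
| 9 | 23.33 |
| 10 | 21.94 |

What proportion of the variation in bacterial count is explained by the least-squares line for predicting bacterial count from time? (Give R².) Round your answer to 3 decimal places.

0.643

n = 4, Σx = 34, Σy = 83.55, Σxy = 718.54, Σx² = 294, Σy² = 1766.9015
Sxx = Σx² − (Σx)²/n = 294 − 289 = 5
Sxy = Σxy − (Σx)(Σy)/n = 718.54 − 710.175 = 8.365
Syy = Σy² − (Σy)²/n = 1766.9015 − 1745.150625 = 21.750875
R² = Sxy²/(Sxx·Syy) = (8.365)²/(5·21.750875) = 0.643406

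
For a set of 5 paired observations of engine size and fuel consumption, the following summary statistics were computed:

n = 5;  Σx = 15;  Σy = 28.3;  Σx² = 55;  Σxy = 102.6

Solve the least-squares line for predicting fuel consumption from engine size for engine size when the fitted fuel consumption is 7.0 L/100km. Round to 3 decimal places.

3.757

Sxx = Σx² − (Σx)²/n = 55 − 45 = 10
Sxy = Σxy − (Σx)(Σy)/n = 102.6 − 84.9 = 17.7
b = Sxy/Sxx = 17.7/10 = 1.77
a = ȳ − b·x̄ = 5.66 − 1.77·3 = 0.35
Set a + b·x = 7.0: x = (7.0 − 0.35) / 1.77 = 3.757062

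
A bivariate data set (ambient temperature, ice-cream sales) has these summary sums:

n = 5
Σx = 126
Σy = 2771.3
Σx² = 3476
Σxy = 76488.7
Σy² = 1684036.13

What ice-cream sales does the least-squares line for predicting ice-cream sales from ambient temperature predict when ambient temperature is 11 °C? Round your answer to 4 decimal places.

Sxx = Σx² − (Σx)²/n = 3476 − 3175.2 = 300.8
Sxy = Σxy − (Σx)(Σy)/n = 76488.7 − 69836.76 = 6651.94
b = Sxy/Sxx = 6651.94/300.8 = 22.114162
a = ȳ − b·x̄ = 554.26 − 22.114162·25.2 = -3.016888
ŷ(11) = a + b·11 = -3.016888 + 22.114162·11 = 240.238896

240.2389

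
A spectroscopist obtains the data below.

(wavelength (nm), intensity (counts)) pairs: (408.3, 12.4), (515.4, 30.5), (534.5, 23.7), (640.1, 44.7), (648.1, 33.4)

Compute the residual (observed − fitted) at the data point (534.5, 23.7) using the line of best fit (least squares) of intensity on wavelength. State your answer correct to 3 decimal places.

n = 5, Σx = 2746.4, Σy = 144.7, Σxy = 83709.28, Σx² = 1547797.92
Sxx = Σx² − (Σx)²/n = 1547797.92 − 1508542.592 = 39255.328
Sxy = Σxy − (Σx)(Σy)/n = 83709.28 − 79480.816 = 4228.464
b = Sxy/Sxx = 4228.464/39255.328 = 0.107717
a = ȳ − b·x̄ = 28.94 − 0.107717·549.28 = -30.226763
ŷ(534.5) = -30.226763 + 0.107717·534.5 = 27.347944
residual = y − ŷ = 23.7 − 27.347944 = -3.647944

-3.648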